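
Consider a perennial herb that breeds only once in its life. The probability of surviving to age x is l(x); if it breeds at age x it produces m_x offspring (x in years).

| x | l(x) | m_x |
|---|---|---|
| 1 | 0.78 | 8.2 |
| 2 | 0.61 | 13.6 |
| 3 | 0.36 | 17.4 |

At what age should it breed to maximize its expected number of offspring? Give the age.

Expected offspring if breeding at age x = l(x) × m_x:
  age 1: 0.78 × 8.2 = 6.396
  age 2: 0.61 × 13.6 = 8.296
  age 3: 0.36 × 17.4 = 6.264
Maximum at age 2 (8.296).

2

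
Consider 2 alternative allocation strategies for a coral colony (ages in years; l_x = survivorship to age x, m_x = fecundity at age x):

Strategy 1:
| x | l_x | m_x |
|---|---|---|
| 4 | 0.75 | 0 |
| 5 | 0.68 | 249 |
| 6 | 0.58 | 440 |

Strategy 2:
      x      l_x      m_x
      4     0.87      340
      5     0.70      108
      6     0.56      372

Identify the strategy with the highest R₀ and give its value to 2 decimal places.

579.72

Strategy 1: R₀ = 0.75×0 + 0.68×249 + 0.58×440 = 424.5200
Strategy 2: R₀ = 0.87×340 + 0.70×108 + 0.56×372 = 579.7200
Highest R₀: strategy 2 with 579.7200.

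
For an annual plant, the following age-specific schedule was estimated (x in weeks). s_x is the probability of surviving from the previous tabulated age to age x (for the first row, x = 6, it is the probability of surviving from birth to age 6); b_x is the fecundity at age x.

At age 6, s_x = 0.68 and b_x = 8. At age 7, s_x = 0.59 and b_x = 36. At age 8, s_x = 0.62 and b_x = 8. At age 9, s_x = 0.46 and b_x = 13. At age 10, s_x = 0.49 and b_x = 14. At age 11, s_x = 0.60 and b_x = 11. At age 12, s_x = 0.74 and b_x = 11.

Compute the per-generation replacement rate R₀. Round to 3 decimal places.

24.789

Survivorship from birth: l_x = s_6·s_7·…·s_x.
  l_6 = 0.68000
  l_7 = 0.40120
  l_8 = 0.24874
  l_9 = 0.11442
  l_10 = 0.05607
  l_11 = 0.03364
  l_12 = 0.02489
R₀ = Σ l_x b_x:
  age 6: 0.68000 × 8 = 5.4400
  age 7: 0.40120 × 36 = 14.4432
  age 8: 0.24874 × 8 = 1.9899
  age 9: 0.11442 × 13 = 1.4875
  age 10: 0.05607 × 14 = 0.7850
  age 11: 0.03364 × 11 = 0.3700
  age 12: 0.02489 × 11 = 0.2738
R₀ = 5.4400 + 14.4432 + 1.9899 + 1.4875 + 0.7850 + 0.3700 + 0.2738 = 24.7894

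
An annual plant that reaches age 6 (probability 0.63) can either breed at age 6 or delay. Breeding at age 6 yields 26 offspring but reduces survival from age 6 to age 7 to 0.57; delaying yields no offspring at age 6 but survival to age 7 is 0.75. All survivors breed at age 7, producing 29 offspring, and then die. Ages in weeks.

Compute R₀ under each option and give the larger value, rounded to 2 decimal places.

breed at age 6: R₀ = 0.63 × (26 + 0.57 × 29) = 0.63 × 42.5300 = 26.7939
delay to age 7: R₀ = 0.63 × (0.75 × 29) = 0.63 × 21.7500 = 13.7025
Higher: breed at age 6 (26.7939).

26.79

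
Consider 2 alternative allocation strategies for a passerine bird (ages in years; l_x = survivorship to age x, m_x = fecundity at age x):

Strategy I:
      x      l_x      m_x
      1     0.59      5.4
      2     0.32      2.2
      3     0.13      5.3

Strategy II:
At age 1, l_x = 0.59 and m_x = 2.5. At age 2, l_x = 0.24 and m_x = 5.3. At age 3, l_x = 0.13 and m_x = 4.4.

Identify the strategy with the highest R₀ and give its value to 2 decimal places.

4.58

Strategy I: R₀ = 0.59×5.4 + 0.32×2.2 + 0.13×5.3 = 4.5790
Strategy II: R₀ = 0.59×2.5 + 0.24×5.3 + 0.13×4.4 = 3.3190
Highest R₀: strategy I with 4.5790.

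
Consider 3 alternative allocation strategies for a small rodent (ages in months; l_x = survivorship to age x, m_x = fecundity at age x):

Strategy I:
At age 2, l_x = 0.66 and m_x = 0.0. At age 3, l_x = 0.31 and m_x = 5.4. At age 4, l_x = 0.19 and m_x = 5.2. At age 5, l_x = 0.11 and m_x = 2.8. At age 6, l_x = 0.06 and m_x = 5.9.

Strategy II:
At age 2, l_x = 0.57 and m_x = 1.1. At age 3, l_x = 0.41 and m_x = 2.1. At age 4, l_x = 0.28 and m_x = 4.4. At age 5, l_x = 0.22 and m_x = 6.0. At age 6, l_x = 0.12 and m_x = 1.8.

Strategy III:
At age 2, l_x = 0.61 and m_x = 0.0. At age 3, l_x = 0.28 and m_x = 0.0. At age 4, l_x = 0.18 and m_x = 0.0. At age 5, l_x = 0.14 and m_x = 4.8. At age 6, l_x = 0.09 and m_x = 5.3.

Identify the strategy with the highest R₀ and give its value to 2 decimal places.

4.26

Strategy I: R₀ = 0.66×0.0 + 0.31×5.4 + 0.19×5.2 + 0.11×2.8 + 0.06×5.9 = 3.3240
Strategy II: R₀ = 0.57×1.1 + 0.41×2.1 + 0.28×4.4 + 0.22×6.0 + 0.12×1.8 = 4.2560
Strategy III: R₀ = 0.61×0.0 + 0.28×0.0 + 0.18×0.0 + 0.14×4.8 + 0.09×5.3 = 1.1490
Highest R₀: strategy II with 4.2560.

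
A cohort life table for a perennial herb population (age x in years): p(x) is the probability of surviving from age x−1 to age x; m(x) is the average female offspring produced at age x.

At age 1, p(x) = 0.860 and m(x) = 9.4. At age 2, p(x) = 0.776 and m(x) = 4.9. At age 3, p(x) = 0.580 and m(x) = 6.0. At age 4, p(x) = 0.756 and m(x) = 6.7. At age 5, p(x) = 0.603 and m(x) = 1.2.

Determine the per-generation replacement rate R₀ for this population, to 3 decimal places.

15.849

Survivorship from birth: l_x = p_1·p_2·…·p_x.
  l_1 = 0.86000
  l_2 = 0.66736
  l_3 = 0.38707
  l_4 = 0.29262
  l_5 = 0.17645
R₀ = Σ l_x m(x):
  age 1: 0.86000 × 9.4 = 8.0840
  age 2: 0.66736 × 4.9 = 3.2701
  age 3: 0.38707 × 6.0 = 2.3224
  age 4: 0.29262 × 6.7 = 1.9606
  age 5: 0.17645 × 1.2 = 0.2117
R₀ = 8.0840 + 3.2701 + 2.3224 + 1.9606 + 0.2117 = 15.8488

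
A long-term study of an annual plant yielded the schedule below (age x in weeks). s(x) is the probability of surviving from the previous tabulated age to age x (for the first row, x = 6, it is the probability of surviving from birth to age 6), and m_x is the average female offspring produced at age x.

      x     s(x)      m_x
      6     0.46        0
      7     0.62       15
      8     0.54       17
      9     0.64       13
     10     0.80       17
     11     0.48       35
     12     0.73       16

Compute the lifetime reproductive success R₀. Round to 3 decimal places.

Survivorship from birth: l_x = s_6·s_7·…·s_x.
  l_6 = 0.46000
  l_7 = 0.28520
  l_8 = 0.15401
  l_9 = 0.09857
  l_10 = 0.07885
  l_11 = 0.03785
  l_12 = 0.02763
R₀ = Σ l_x m_x:
  age 6: 0.46000 × 0 = 0.0000
  age 7: 0.28520 × 15 = 4.2780
  age 8: 0.15401 × 17 = 2.6182
  age 9: 0.09857 × 13 = 1.2814
  age 10: 0.07885 × 17 = 1.3405
  age 11: 0.03785 × 35 = 1.3248
  age 12: 0.02763 × 16 = 0.4421
R₀ = 0.0000 + 4.2780 + 2.6182 + 1.2814 + 1.3405 + 1.3248 + 0.4421 = 11.2849

11.285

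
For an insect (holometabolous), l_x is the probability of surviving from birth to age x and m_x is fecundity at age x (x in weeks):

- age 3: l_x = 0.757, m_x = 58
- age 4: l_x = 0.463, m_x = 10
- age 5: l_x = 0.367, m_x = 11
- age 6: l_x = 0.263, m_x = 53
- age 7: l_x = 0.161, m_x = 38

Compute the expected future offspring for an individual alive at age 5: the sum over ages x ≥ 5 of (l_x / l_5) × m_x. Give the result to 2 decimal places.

65.65

l_5 = 0.367. Conditional survival from age 5 to x is l_x / l_5.
  x=5: (0.367/0.367) × 11 = 11.0000
  x=6: (0.263/0.367) × 53 = 37.9809
  x=7: (0.161/0.367) × 38 = 16.6703
Sum = 11.0000 + 37.9809 + 16.6703 = 65.6512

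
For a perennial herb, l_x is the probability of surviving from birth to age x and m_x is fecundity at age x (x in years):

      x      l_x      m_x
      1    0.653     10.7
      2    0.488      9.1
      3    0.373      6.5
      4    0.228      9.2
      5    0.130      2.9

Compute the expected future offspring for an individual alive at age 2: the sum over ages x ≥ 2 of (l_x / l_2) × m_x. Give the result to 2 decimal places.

l_2 = 0.488. Conditional survival from age 2 to x is l_x / l_2.
  x=2: (0.488/0.488) × 9.1 = 9.1000
  x=3: (0.373/0.488) × 6.5 = 4.9682
  x=4: (0.228/0.488) × 9.2 = 4.2984
  x=5: (0.130/0.488) × 2.9 = 0.7725
Sum = 9.1000 + 4.9682 + 4.2984 + 0.7725 = 19.1391

19.14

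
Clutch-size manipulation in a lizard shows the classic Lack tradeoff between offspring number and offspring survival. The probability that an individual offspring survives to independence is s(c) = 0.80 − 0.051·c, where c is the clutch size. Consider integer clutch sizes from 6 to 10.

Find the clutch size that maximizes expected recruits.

Expected recruits = c × s(c):
  c=6: 6 × 0.494 = 2.964
  c=7: 7 × 0.443 = 3.101
  c=8: 8 × 0.392 = 3.136
  c=9: 9 × 0.341 = 3.069
  c=10: 10 × 0.290 = 2.900
Maximum at c = 8 (3.136 recruits).

8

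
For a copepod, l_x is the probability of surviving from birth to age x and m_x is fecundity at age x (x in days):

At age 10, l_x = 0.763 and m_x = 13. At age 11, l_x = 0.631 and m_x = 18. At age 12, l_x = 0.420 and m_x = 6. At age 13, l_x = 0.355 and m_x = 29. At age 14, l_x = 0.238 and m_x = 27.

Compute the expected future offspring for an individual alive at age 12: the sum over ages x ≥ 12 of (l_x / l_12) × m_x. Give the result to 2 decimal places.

45.81

l_12 = 0.420. Conditional survival from age 12 to x is l_x / l_12.
  x=12: (0.420/0.420) × 6 = 6.0000
  x=13: (0.355/0.420) × 29 = 24.5119
  x=14: (0.238/0.420) × 27 = 15.3000
Sum = 6.0000 + 24.5119 + 15.3000 = 45.8119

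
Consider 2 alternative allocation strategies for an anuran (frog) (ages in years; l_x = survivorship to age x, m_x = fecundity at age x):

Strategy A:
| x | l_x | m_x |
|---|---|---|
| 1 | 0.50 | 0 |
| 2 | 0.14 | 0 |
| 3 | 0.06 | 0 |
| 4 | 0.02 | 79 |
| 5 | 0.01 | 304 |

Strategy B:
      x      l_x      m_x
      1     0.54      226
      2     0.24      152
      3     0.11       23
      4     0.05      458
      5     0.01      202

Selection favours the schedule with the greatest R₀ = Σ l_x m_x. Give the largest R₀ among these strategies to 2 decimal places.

Strategy A: R₀ = 0.50×0 + 0.14×0 + 0.06×0 + 0.02×79 + 0.01×304 = 4.6200
Strategy B: R₀ = 0.54×226 + 0.24×152 + 0.11×23 + 0.05×458 + 0.01×202 = 185.9700
Highest R₀: strategy B with 185.9700.

185.97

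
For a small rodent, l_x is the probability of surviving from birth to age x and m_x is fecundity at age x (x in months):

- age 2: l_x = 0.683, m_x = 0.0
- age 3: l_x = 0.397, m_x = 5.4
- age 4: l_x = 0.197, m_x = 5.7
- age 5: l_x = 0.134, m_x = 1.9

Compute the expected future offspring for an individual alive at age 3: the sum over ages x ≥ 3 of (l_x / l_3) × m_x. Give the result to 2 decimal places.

8.87

l_3 = 0.397. Conditional survival from age 3 to x is l_x / l_3.
  x=3: (0.397/0.397) × 5.4 = 5.4000
  x=4: (0.197/0.397) × 5.7 = 2.8285
  x=5: (0.134/0.397) × 1.9 = 0.6413
Sum = 5.4000 + 2.8285 + 0.6413 = 8.8698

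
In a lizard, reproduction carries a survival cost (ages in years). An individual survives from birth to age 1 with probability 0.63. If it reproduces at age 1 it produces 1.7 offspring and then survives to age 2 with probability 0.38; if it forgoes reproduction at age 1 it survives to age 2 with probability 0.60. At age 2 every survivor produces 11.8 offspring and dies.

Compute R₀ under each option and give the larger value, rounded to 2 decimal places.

breed at age 1: R₀ = 0.63 × (1.7 + 0.38 × 11.8) = 0.63 × 6.1840 = 3.8959
delay to age 2: R₀ = 0.63 × (0.60 × 11.8) = 0.63 × 7.0800 = 4.4604
Higher: delay to age 2 (4.4604).

4.46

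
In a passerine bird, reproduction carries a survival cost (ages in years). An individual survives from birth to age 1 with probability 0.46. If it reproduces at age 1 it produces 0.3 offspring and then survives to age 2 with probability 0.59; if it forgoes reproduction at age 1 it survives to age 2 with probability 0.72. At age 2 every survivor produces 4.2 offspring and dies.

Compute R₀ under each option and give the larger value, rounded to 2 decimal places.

1.39

breed at age 1: R₀ = 0.46 × (0.3 + 0.59 × 4.2) = 0.46 × 2.7780 = 1.2779
delay to age 2: R₀ = 0.46 × (0.72 × 4.2) = 0.46 × 3.0240 = 1.3910
Higher: delay to age 2 (1.3910).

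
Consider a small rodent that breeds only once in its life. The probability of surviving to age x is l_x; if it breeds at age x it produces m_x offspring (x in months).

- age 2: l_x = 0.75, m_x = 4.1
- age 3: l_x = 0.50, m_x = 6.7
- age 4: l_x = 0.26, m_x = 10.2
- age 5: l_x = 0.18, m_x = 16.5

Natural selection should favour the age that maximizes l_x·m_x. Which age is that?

Expected offspring if breeding at age x = l_x × m_x:
  age 2: 0.75 × 4.1 = 3.075
  age 3: 0.50 × 6.7 = 3.350
  age 4: 0.26 × 10.2 = 2.652
  age 5: 0.18 × 16.5 = 2.970
Maximum at age 3 (3.350).

3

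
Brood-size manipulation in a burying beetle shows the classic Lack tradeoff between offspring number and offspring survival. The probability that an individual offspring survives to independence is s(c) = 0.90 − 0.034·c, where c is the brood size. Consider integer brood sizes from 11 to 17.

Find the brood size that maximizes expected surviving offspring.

Expected surviving offspring = c × s(c):
  c=11: 11 × 0.526 = 5.786
  c=12: 12 × 0.492 = 5.904
  c=13: 13 × 0.458 = 5.954
  c=14: 14 × 0.424 = 5.936
  c=15: 15 × 0.390 = 5.850
  c=16: 16 × 0.356 = 5.696
  c=17: 17 × 0.322 = 5.474
Maximum at c = 13 (5.954 surviving offspring).

13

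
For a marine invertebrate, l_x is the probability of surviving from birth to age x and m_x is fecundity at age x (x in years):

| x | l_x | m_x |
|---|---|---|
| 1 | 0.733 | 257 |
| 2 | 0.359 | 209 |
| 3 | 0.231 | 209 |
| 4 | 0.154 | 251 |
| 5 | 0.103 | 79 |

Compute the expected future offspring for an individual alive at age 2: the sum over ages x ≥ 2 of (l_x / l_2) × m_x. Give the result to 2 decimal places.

473.82

l_2 = 0.359. Conditional survival from age 2 to x is l_x / l_2.
  x=2: (0.359/0.359) × 209 = 209.0000
  x=3: (0.231/0.359) × 209 = 134.4819
  x=4: (0.154/0.359) × 251 = 107.6713
  x=5: (0.103/0.359) × 79 = 22.6657
Sum = 209.0000 + 134.4819 + 107.6713 + 22.6657 = 473.8189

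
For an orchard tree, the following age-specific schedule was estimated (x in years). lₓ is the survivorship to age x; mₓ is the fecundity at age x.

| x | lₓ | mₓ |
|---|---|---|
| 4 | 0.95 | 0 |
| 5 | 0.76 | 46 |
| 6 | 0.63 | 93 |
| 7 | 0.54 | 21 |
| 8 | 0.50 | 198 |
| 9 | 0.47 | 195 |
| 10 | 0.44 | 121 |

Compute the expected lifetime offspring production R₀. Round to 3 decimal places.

348.780

R₀ = Σ lₓ mₓ:
  age 4: 0.95 × 0 = 0.0000
  age 5: 0.76 × 46 = 34.9600
  age 6: 0.63 × 93 = 58.5900
  age 7: 0.54 × 21 = 11.3400
  age 8: 0.50 × 198 = 99.0000
  age 9: 0.47 × 195 = 91.6500
  age 10: 0.44 × 121 = 53.2400
R₀ = 0.0000 + 34.9600 + 58.5900 + 11.3400 + 99.0000 + 91.6500 + 53.2400 = 348.7800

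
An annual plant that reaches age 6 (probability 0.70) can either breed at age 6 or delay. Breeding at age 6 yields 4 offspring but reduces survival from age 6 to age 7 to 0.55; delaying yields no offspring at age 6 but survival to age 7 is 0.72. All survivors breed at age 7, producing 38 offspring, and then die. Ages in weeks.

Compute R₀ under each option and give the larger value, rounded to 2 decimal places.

breed at age 6: R₀ = 0.70 × (4 + 0.55 × 38) = 0.70 × 24.9000 = 17.4300
delay to age 7: R₀ = 0.70 × (0.72 × 38) = 0.70 × 27.3600 = 19.1520
Higher: delay to age 7 (19.1520).

19.15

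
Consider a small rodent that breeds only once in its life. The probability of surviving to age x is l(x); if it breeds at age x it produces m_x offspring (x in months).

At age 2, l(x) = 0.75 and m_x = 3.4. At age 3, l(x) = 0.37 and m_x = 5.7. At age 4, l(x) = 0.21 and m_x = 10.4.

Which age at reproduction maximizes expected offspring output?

2

Expected offspring if breeding at age x = l(x) × m_x:
  age 2: 0.75 × 3.4 = 2.550
  age 3: 0.37 × 5.7 = 2.109
  age 4: 0.21 × 10.4 = 2.184
Maximum at age 2 (2.550).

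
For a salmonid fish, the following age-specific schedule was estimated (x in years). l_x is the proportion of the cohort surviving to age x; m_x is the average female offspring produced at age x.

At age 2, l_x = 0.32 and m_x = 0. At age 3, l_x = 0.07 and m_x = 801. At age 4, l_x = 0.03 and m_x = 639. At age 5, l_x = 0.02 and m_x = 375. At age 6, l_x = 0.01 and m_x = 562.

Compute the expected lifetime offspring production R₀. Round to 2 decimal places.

R₀ = Σ l_x m_x:
  age 2: 0.32 × 0 = 0.0000
  age 3: 0.07 × 801 = 56.0700
  age 4: 0.03 × 639 = 19.1700
  age 5: 0.02 × 375 = 7.5000
  age 6: 0.01 × 562 = 5.6200
R₀ = 0.0000 + 56.0700 + 19.1700 + 7.5000 + 5.6200 = 88.3600

88.36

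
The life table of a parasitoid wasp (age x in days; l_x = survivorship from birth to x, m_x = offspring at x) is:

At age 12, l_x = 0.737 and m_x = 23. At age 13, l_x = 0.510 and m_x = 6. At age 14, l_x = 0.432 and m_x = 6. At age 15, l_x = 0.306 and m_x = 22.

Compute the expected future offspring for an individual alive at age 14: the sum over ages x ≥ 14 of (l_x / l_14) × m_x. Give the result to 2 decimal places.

21.58

l_14 = 0.432. Conditional survival from age 14 to x is l_x / l_14.
  x=14: (0.432/0.432) × 6 = 6.0000
  x=15: (0.306/0.432) × 22 = 15.5833
Sum = 6.0000 + 15.5833 = 21.5833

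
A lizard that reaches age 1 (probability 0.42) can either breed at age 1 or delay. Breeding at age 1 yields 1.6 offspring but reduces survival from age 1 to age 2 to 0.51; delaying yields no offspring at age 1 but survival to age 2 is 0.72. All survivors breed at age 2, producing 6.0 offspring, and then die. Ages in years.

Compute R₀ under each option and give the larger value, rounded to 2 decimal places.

1.96

breed at age 1: R₀ = 0.42 × (1.6 + 0.51 × 6.0) = 0.42 × 4.6600 = 1.9572
delay to age 2: R₀ = 0.42 × (0.72 × 6.0) = 0.42 × 4.3200 = 1.8144
Higher: breed at age 1 (1.9572).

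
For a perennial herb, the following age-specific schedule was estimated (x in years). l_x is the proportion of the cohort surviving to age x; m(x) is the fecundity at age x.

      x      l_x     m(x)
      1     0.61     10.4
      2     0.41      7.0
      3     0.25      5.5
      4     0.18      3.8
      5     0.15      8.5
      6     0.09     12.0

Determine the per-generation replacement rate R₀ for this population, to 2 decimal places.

R₀ = Σ l_x m(x):
  age 1: 0.61 × 10.4 = 6.3440
  age 2: 0.41 × 7.0 = 2.8700
  age 3: 0.25 × 5.5 = 1.3750
  age 4: 0.18 × 3.8 = 0.6840
  age 5: 0.15 × 8.5 = 1.2750
  age 6: 0.09 × 12.0 = 1.0800
R₀ = 6.3440 + 2.8700 + 1.3750 + 0.6840 + 1.2750 + 1.0800 = 13.6280

13.63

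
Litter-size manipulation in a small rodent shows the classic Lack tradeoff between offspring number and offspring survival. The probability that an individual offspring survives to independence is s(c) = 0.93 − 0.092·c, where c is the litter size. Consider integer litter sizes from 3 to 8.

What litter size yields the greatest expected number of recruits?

Expected recruits = c × s(c):
  c=3: 3 × 0.654 = 1.962
  c=4: 4 × 0.562 = 2.248
  c=5: 5 × 0.470 = 2.350
  c=6: 6 × 0.378 = 2.268
  c=7: 7 × 0.286 = 2.002
  c=8: 8 × 0.194 = 1.552
Maximum at c = 5 (2.350 recruits).

5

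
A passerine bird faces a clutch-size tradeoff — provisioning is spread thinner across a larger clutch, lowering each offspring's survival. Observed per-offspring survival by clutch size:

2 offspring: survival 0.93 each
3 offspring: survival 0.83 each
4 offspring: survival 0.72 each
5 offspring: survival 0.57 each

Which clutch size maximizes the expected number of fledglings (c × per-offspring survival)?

Expected fledglings = c × s(c):
  c=2: 2 × 0.93 = 1.860
  c=3: 3 × 0.83 = 2.490
  c=4: 4 × 0.72 = 2.880
  c=5: 5 × 0.57 = 2.850
Maximum at c = 4 (2.880 fledglings).

4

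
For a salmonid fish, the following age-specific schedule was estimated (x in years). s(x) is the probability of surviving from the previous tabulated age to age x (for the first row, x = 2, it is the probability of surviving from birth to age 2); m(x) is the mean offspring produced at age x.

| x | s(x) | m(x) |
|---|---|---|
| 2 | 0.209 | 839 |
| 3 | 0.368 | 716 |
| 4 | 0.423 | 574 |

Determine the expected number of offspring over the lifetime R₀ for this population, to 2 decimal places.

Survivorship from birth: l_x = s_2·s_3·…·s_x.
  l_2 = 0.20900
  l_3 = 0.07691
  l_4 = 0.03253
R₀ = Σ l_x m(x):
  age 2: 0.20900 × 839 = 175.3510
  age 3: 0.07691 × 716 = 55.0676
  age 4: 0.03253 × 574 = 18.6722
R₀ = 175.3510 + 55.0676 + 18.6722 = 249.0908

249.09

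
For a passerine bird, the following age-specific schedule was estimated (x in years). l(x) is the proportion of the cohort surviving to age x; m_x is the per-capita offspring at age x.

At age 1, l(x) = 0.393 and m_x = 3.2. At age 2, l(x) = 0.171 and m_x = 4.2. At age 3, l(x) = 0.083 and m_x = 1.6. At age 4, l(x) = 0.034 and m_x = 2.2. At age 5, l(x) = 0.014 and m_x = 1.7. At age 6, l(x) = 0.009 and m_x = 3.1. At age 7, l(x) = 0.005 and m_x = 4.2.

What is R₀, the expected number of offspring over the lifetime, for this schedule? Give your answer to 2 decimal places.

2.26

R₀ = Σ l(x) m_x:
  age 1: 0.393 × 3.2 = 1.2576
  age 2: 0.171 × 4.2 = 0.7182
  age 3: 0.083 × 1.6 = 0.1328
  age 4: 0.034 × 2.2 = 0.0748
  age 5: 0.014 × 1.7 = 0.0238
  age 6: 0.009 × 3.1 = 0.0279
  age 7: 0.005 × 4.2 = 0.0210
R₀ = 1.2576 + 0.7182 + 0.1328 + 0.0748 + 0.0238 + 0.0279 + 0.0210 = 2.2561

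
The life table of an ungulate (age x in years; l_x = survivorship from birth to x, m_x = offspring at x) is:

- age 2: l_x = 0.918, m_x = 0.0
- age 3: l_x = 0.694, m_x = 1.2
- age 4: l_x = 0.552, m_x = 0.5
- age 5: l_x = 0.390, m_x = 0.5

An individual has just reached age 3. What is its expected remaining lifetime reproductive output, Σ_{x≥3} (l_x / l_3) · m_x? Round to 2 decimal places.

1.88

l_3 = 0.694. Conditional survival from age 3 to x is l_x / l_3.
  x=3: (0.694/0.694) × 1.2 = 1.2000
  x=4: (0.552/0.694) × 0.5 = 0.3977
  x=5: (0.390/0.694) × 0.5 = 0.2810
Sum = 1.2000 + 0.3977 + 0.2810 = 1.8787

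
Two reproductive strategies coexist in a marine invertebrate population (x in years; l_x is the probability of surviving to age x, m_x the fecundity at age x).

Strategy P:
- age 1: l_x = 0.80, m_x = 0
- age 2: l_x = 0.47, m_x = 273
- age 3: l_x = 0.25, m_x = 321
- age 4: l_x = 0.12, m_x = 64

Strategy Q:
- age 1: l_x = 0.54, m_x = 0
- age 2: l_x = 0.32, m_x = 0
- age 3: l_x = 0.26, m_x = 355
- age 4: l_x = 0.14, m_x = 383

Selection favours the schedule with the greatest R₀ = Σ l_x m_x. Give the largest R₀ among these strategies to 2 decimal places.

Strategy P: R₀ = 0.80×0 + 0.47×273 + 0.25×321 + 0.12×64 = 216.2400
Strategy Q: R₀ = 0.54×0 + 0.32×0 + 0.26×355 + 0.14×383 = 145.9200
Highest R₀: strategy P with 216.2400.

216.24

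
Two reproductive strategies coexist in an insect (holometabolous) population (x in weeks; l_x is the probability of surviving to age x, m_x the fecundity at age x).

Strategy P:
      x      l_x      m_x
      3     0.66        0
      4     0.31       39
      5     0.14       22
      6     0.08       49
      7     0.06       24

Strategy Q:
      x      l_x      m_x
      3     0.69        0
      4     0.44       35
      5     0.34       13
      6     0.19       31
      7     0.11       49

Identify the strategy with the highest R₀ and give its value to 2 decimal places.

Strategy P: R₀ = 0.66×0 + 0.31×39 + 0.14×22 + 0.08×49 + 0.06×24 = 20.5300
Strategy Q: R₀ = 0.69×0 + 0.44×35 + 0.34×13 + 0.19×31 + 0.11×49 = 31.1000
Highest R₀: strategy Q with 31.1000.

31.10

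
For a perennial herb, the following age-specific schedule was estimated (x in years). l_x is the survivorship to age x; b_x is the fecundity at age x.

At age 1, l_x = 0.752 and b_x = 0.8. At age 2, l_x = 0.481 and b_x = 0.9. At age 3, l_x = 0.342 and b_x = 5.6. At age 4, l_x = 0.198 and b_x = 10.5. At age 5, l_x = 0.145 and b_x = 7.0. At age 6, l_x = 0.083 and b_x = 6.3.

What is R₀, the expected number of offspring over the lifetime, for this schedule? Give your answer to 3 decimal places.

6.567

R₀ = Σ l_x b_x:
  age 1: 0.752 × 0.8 = 0.6016
  age 2: 0.481 × 0.9 = 0.4329
  age 3: 0.342 × 5.6 = 1.9152
  age 4: 0.198 × 10.5 = 2.0790
  age 5: 0.145 × 7.0 = 1.0150
  age 6: 0.083 × 6.3 = 0.5229
R₀ = 0.6016 + 0.4329 + 1.9152 + 2.0790 + 1.0150 + 0.5229 = 6.5666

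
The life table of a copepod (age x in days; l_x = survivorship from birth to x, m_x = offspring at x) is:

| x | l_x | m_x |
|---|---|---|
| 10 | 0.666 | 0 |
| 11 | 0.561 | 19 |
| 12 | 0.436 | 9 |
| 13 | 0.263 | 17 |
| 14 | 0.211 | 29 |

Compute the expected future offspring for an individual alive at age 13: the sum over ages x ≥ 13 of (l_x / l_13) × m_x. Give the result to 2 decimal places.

l_13 = 0.263. Conditional survival from age 13 to x is l_x / l_13.
  x=13: (0.263/0.263) × 17 = 17.0000
  x=14: (0.211/0.263) × 29 = 23.2662
Sum = 17.0000 + 23.2662 = 40.2662

40.27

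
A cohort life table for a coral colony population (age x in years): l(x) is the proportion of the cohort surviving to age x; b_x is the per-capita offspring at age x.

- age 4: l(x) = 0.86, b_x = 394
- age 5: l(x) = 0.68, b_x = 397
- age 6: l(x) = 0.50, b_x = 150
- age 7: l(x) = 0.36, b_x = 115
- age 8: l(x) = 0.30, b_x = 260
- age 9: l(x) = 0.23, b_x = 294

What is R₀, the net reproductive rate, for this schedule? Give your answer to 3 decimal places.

R₀ = Σ l(x) b_x:
  age 4: 0.86 × 394 = 338.8400
  age 5: 0.68 × 397 = 269.9600
  age 6: 0.50 × 150 = 75.0000
  age 7: 0.36 × 115 = 41.4000
  age 8: 0.30 × 260 = 78.0000
  age 9: 0.23 × 294 = 67.6200
R₀ = 338.8400 + 269.9600 + 75.0000 + 41.4000 + 78.0000 + 67.6200 = 870.8200

870.820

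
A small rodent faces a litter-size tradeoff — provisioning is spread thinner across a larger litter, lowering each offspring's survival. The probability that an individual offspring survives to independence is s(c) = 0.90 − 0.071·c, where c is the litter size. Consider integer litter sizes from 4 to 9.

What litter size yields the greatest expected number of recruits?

6

Expected recruits = c × s(c):
  c=4: 4 × 0.616 = 2.464
  c=5: 5 × 0.545 = 2.725
  c=6: 6 × 0.474 = 2.844
  c=7: 7 × 0.403 = 2.821
  c=8: 8 × 0.332 = 2.656
  c=9: 9 × 0.261 = 2.349
Maximum at c = 6 (2.844 recruits).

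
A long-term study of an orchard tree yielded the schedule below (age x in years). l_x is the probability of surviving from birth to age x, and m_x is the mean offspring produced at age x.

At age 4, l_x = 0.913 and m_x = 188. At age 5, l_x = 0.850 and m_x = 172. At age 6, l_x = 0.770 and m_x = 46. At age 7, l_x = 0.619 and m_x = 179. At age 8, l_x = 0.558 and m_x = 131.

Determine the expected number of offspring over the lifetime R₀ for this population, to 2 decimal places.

R₀ = Σ l_x m_x:
  age 4: 0.913 × 188 = 171.6440
  age 5: 0.850 × 172 = 146.2000
  age 6: 0.770 × 46 = 35.4200
  age 7: 0.619 × 179 = 110.8010
  age 8: 0.558 × 131 = 73.0980
R₀ = 171.6440 + 146.2000 + 35.4200 + 110.8010 + 73.0980 = 537.1630

537.16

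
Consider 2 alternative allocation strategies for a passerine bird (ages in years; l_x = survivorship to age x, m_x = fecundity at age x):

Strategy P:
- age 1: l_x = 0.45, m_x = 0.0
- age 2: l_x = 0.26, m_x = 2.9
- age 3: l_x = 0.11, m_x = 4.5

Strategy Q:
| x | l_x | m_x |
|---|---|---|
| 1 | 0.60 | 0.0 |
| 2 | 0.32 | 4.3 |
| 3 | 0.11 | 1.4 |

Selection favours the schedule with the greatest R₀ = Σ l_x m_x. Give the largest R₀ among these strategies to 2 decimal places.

1.53

Strategy P: R₀ = 0.45×0.0 + 0.26×2.9 + 0.11×4.5 = 1.2490
Strategy Q: R₀ = 0.60×0.0 + 0.32×4.3 + 0.11×1.4 = 1.5300
Highest R₀: strategy Q with 1.5300.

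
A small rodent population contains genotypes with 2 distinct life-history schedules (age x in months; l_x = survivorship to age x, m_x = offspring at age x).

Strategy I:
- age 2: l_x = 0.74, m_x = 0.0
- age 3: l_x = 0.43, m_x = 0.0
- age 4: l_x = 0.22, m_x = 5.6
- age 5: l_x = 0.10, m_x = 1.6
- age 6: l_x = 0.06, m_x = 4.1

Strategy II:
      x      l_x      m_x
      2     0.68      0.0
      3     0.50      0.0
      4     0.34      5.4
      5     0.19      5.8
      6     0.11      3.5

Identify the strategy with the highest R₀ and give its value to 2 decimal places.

Strategy I: R₀ = 0.74×0.0 + 0.43×0.0 + 0.22×5.6 + 0.10×1.6 + 0.06×4.1 = 1.6380
Strategy II: R₀ = 0.68×0.0 + 0.50×0.0 + 0.34×5.4 + 0.19×5.8 + 0.11×3.5 = 3.3230
Highest R₀: strategy II with 3.3230.

3.32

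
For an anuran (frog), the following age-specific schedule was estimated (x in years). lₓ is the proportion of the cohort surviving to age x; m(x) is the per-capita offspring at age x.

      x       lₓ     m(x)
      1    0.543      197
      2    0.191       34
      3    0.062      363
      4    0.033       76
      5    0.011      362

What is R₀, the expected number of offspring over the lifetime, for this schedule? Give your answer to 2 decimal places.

142.46

R₀ = Σ lₓ m(x):
  age 1: 0.543 × 197 = 106.9710
  age 2: 0.191 × 34 = 6.4940
  age 3: 0.062 × 363 = 22.5060
  age 4: 0.033 × 76 = 2.5080
  age 5: 0.011 × 362 = 3.9820
R₀ = 106.9710 + 6.4940 + 22.5060 + 2.5080 + 3.9820 = 142.4610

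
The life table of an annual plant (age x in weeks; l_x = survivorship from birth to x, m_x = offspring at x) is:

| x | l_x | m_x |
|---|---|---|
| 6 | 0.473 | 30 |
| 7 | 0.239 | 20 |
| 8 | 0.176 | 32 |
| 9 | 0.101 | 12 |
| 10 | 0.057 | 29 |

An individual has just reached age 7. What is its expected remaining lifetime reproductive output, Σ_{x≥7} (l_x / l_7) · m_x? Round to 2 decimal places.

l_7 = 0.239. Conditional survival from age 7 to x is l_x / l_7.
  x=7: (0.239/0.239) × 20 = 20.0000
  x=8: (0.176/0.239) × 32 = 23.5649
  x=9: (0.101/0.239) × 12 = 5.0711
  x=10: (0.057/0.239) × 29 = 6.9163
Sum = 20.0000 + 23.5649 + 5.0711 + 6.9163 = 55.5523

55.55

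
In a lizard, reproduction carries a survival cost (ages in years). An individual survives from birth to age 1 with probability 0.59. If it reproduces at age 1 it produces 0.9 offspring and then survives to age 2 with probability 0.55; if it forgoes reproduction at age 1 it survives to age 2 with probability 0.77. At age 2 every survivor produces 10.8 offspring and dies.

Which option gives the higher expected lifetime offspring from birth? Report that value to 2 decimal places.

breed at age 1: R₀ = 0.59 × (0.9 + 0.55 × 10.8) = 0.59 × 6.8400 = 4.0356
delay to age 2: R₀ = 0.59 × (0.77 × 10.8) = 0.59 × 8.3160 = 4.9064
Higher: delay to age 2 (4.9064).

4.91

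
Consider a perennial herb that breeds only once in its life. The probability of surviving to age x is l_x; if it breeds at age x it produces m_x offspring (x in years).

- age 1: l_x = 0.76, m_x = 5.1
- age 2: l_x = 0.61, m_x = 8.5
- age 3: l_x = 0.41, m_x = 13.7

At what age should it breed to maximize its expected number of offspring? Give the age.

3

Expected offspring if breeding at age x = l_x × m_x:
  age 1: 0.76 × 5.1 = 3.876
  age 2: 0.61 × 8.5 = 5.185
  age 3: 0.41 × 13.7 = 5.617
Maximum at age 3 (5.617).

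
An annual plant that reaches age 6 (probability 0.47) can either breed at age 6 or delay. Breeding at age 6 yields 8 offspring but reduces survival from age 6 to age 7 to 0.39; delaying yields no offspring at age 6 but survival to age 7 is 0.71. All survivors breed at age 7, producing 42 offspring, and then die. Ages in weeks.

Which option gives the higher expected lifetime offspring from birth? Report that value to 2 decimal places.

breed at age 6: R₀ = 0.47 × (8 + 0.39 × 42) = 0.47 × 24.3800 = 11.4586
delay to age 7: R₀ = 0.47 × (0.71 × 42) = 0.47 × 29.8200 = 14.0154
Higher: delay to age 7 (14.0154).

14.02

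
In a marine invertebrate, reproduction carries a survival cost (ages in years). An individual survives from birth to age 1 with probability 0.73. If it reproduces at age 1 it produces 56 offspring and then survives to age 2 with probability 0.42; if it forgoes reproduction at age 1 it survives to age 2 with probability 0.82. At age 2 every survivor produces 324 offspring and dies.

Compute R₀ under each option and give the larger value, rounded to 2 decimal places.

breed at age 1: R₀ = 0.73 × (56 + 0.42 × 324) = 0.73 × 192.0800 = 140.2184
delay to age 2: R₀ = 0.73 × (0.82 × 324) = 0.73 × 265.6800 = 193.9464
Higher: delay to age 2 (193.9464).

193.95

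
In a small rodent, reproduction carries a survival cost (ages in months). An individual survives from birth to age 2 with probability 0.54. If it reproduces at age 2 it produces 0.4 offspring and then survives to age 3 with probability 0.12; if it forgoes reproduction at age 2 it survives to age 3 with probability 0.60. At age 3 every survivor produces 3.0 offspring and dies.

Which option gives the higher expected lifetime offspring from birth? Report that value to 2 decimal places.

breed at age 2: R₀ = 0.54 × (0.4 + 0.12 × 3.0) = 0.54 × 0.7600 = 0.4104
delay to age 3: R₀ = 0.54 × (0.60 × 3.0) = 0.54 × 1.8000 = 0.9720
Higher: delay to age 3 (0.9720).

0.97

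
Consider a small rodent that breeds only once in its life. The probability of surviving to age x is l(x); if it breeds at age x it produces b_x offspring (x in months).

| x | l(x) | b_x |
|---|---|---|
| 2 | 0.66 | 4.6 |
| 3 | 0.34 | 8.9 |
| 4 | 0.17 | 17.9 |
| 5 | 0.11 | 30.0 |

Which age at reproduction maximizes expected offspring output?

5

Expected offspring if breeding at age x = l(x) × b_x:
  age 2: 0.66 × 4.6 = 3.036
  age 3: 0.34 × 8.9 = 3.026
  age 4: 0.17 × 17.9 = 3.043
  age 5: 0.11 × 30.0 = 3.300
Maximum at age 5 (3.300).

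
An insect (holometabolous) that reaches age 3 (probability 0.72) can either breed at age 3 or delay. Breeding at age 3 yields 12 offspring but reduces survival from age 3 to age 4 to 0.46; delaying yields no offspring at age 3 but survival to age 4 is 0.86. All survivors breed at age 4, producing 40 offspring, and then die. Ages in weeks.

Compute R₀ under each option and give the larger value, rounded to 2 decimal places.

24.77

breed at age 3: R₀ = 0.72 × (12 + 0.46 × 40) = 0.72 × 30.4000 = 21.8880
delay to age 4: R₀ = 0.72 × (0.86 × 40) = 0.72 × 34.4000 = 24.7680
Higher: delay to age 4 (24.7680).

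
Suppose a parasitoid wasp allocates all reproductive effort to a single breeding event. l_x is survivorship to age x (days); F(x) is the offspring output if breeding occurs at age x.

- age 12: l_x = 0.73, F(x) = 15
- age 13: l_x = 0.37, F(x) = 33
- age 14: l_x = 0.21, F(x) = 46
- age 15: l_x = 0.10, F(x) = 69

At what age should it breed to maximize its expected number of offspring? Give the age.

Expected offspring if breeding at age x = l_x × F(x):
  age 12: 0.73 × 15 = 10.950
  age 13: 0.37 × 33 = 12.210
  age 14: 0.21 × 46 = 9.660
  age 15: 0.10 × 69 = 6.900
Maximum at age 13 (12.210).

13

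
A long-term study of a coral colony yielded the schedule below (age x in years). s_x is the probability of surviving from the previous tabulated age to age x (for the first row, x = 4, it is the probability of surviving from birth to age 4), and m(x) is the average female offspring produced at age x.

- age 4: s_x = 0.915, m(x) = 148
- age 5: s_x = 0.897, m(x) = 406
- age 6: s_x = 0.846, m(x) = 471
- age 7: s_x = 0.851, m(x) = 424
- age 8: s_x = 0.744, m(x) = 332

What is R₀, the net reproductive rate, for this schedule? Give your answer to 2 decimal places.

Survivorship from birth: l_x = s_4·s_5·…·s_x.
  l_4 = 0.91500
  l_5 = 0.82076
  l_6 = 0.69436
  l_7 = 0.59090
  l_8 = 0.43963
R₀ = Σ l_x m(x):
  age 4: 0.91500 × 148 = 135.4200
  age 5: 0.82076 × 406 = 333.2286
  age 6: 0.69436 × 471 = 327.0436
  age 7: 0.59090 × 424 = 250.5416
  age 8: 0.43963 × 332 = 145.9572
R₀ = 135.4200 + 333.2286 + 327.0436 + 250.5416 + 145.9572 = 1192.1909

1192.19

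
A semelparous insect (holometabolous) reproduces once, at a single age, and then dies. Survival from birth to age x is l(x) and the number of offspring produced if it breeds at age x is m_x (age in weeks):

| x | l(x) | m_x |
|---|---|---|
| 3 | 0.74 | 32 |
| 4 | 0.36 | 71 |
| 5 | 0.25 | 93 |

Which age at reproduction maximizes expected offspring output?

Expected offspring if breeding at age x = l(x) × m_x:
  age 3: 0.74 × 32 = 23.680
  age 4: 0.36 × 71 = 25.560
  age 5: 0.25 × 93 = 23.250
Maximum at age 4 (25.560).

4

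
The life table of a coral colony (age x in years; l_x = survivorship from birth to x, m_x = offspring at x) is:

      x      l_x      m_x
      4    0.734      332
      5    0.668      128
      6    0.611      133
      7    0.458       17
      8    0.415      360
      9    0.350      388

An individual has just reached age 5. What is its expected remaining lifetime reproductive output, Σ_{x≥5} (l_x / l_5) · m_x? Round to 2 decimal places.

688.25

l_5 = 0.668. Conditional survival from age 5 to x is l_x / l_5.
  x=5: (0.668/0.668) × 128 = 128.0000
  x=6: (0.611/0.668) × 133 = 121.6512
  x=7: (0.458/0.668) × 17 = 11.6557
  x=8: (0.415/0.668) × 360 = 223.6527
  x=9: (0.350/0.668) × 388 = 203.2934
Sum = 128.0000 + 121.6512 + 11.6557 + 223.6527 + 203.2934 = 688.2530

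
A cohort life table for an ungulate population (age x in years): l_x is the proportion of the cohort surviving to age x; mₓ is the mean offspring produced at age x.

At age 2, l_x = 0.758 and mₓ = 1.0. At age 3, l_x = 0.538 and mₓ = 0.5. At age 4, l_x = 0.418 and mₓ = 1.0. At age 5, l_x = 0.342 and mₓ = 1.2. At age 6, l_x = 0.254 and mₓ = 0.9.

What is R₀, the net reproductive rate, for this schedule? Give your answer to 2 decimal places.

2.08

R₀ = Σ l_x mₓ:
  age 2: 0.758 × 1.0 = 0.7580
  age 3: 0.538 × 0.5 = 0.2690
  age 4: 0.418 × 1.0 = 0.4180
  age 5: 0.342 × 1.2 = 0.4104
  age 6: 0.254 × 0.9 = 0.2286
R₀ = 0.7580 + 0.2690 + 0.4180 + 0.4104 + 0.2286 = 2.0840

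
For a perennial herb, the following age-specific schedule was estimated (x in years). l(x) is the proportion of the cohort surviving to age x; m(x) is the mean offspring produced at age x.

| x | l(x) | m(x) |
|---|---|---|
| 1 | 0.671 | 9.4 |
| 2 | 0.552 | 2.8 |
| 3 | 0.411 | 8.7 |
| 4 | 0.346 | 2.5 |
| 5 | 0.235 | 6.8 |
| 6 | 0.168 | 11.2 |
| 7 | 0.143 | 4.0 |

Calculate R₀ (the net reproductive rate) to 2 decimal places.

16.35

R₀ = Σ l(x) m(x):
  age 1: 0.671 × 9.4 = 6.3074
  age 2: 0.552 × 2.8 = 1.5456
  age 3: 0.411 × 8.7 = 3.5757
  age 4: 0.346 × 2.5 = 0.8650
  age 5: 0.235 × 6.8 = 1.5980
  age 6: 0.168 × 11.2 = 1.8816
  age 7: 0.143 × 4.0 = 0.5720
R₀ = 6.3074 + 1.5456 + 3.5757 + 0.8650 + 1.5980 + 1.8816 + 0.5720 = 16.3453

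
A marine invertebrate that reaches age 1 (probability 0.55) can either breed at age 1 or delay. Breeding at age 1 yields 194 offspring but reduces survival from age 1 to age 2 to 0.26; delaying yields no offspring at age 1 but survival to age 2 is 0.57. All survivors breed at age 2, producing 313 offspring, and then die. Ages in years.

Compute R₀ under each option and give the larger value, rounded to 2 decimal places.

151.46

breed at age 1: R₀ = 0.55 × (194 + 0.26 × 313) = 0.55 × 275.3800 = 151.4590
delay to age 2: R₀ = 0.55 × (0.57 × 313) = 0.55 × 178.4100 = 98.1255
Higher: breed at age 1 (151.4590).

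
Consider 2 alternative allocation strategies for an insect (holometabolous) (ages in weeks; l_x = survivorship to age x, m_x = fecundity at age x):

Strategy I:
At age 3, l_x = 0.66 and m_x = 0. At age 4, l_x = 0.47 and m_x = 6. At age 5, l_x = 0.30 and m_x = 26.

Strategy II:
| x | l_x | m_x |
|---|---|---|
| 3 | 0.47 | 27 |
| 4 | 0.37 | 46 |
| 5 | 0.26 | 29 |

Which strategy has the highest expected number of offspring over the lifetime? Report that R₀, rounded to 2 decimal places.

Strategy I: R₀ = 0.66×0 + 0.47×6 + 0.30×26 = 10.6200
Strategy II: R₀ = 0.47×27 + 0.37×46 + 0.26×29 = 37.2500
Highest R₀: strategy II with 37.2500.

37.25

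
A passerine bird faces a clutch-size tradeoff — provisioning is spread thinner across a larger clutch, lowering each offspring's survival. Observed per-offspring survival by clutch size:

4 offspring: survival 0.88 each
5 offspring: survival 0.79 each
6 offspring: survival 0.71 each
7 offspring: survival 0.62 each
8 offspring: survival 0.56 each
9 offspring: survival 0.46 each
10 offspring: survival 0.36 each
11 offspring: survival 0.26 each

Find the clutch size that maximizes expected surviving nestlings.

8

Expected surviving nestlings = c × s(c):
  c=4: 4 × 0.88 = 3.520
  c=5: 5 × 0.79 = 3.950
  c=6: 6 × 0.71 = 4.260
  c=7: 7 × 0.62 = 4.340
  c=8: 8 × 0.56 = 4.480
  c=9: 9 × 0.46 = 4.140
  c=10: 10 × 0.36 = 3.600
  c=11: 11 × 0.26 = 2.860
Maximum at c = 8 (4.480 surviving nestlings).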